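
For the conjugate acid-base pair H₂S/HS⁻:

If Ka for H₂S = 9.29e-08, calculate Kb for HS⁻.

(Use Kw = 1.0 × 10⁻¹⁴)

For a conjugate pair Ka × Kb = Kw, so Kb = Kw/Ka = 1.0 × 10⁻¹⁴ / 9.29e-08 = 1.08e-07.

K_b = 1.08e-07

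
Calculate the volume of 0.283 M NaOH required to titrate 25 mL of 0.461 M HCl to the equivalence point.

At equivalence: moles acid = moles base. moles HCl = 0.461 × 25/1000 = 0.01153 mol. V_base = moles / 0.283 × 1000 = 40.7 mL.

V_{base} = 40.7 mL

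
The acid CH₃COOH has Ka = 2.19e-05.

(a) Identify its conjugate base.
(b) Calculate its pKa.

(a) The conjugate base is formed by removing one H⁺ from CH₃COOH, giving CH₃COO⁻. (b) pKa = -log(Ka) = -log(2.19e-05) = 4.66.

Conjugate base: CH₃COO⁻; pK_a = 4.66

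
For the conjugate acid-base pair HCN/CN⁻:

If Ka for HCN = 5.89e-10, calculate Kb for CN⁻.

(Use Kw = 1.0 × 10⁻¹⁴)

For a conjugate pair Ka × Kb = Kw, so Kb = Kw/Ka = 1.0 × 10⁻¹⁴ / 5.89e-10 = 1.70e-05.

K_b = 1.70e-05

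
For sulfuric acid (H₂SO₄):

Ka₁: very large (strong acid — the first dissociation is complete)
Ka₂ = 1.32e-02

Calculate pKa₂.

pKa₂ = -log(Ka₂) = -log(1.32e-02) = 1.88.

pK_{a2} = 1.88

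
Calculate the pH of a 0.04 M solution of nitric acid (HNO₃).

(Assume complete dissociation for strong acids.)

[H⁺] = 0.04 M for strong acid. pH = -log[H⁺] = -log(0.04)

pH = 1.40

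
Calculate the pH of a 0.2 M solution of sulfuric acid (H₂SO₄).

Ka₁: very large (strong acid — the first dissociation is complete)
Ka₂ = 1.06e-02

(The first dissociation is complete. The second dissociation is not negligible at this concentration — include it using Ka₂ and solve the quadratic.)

First dissociation is complete: [H⁺]₀ = [HSO₄⁻]₀ = C = 0.2 M. Second dissociation HSO₄⁻ ⇌ H⁺ + SO₄²⁻: let x = [SO₄²⁻]. Ka₂ = (C + x)·x / (C − x) = 1.06e-02 → x² + (C + Ka₂)·x − Ka₂·C = 0 → x² + 0.21060·x − 2.120e-03 = 0. x = (−0.21060 + √(0.21060² + 4 × 2.120e-03)) / 2 = 9.6265e-03 M. [H⁺] = C + x = 0.2 + 9.6265e-03 = 2.0963e-01 M. pH = -log(2.0963e-01) = 0.68.

pH = 0.68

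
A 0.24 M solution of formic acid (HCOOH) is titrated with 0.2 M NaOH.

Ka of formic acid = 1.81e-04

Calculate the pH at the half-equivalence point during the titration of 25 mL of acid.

At half-equivalence [HA] = [A⁻], so Henderson-Hasselbalch gives pH = pKa = -log(1.81e-04) = 3.74.

pH = pKa = 3.74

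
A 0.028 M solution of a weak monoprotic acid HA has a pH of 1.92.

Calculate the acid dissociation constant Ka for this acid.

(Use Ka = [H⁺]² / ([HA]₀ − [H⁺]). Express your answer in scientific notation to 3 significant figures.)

[H⁺] = 10^(−pH) = 10^(−1.92) = 1.202e-02 M. For HA ⇌ H⁺ + A⁻, Ka = [H⁺][A⁻]/[HA] = [H⁺]² / ([HA]₀ − [H⁺]) = (1.202e-02)² / (0.028 − 1.202e-02) = 9.05e-03.

K_a = 9.05e-03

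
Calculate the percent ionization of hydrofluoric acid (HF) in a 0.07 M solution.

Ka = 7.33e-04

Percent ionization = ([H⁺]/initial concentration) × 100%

Using Ka equilibrium: x² + Ka×x - Ka×C = 0. Solving: [H⁺] = 6.8060e-03. Percent = (6.8060e-03/0.07) × 100

Percent ionization = 9.72%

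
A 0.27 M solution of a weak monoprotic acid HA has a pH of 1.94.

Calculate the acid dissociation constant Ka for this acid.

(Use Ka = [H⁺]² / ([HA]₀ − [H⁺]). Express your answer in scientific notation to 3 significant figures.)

[H⁺] = 10^(−pH) = 10^(−1.94) = 1.148e-02 M. For HA ⇌ H⁺ + A⁻, Ka = [H⁺][A⁻]/[HA] = [H⁺]² / ([HA]₀ − [H⁺]) = (1.148e-02)² / (0.27 − 1.148e-02) = 5.10e-04.

K_a = 5.10e-04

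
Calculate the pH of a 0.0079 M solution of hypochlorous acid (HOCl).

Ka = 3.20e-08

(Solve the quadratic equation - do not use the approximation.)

x² + Ka×x - Ka×C = 0. Using quadratic formula: [H⁺] = 1.5884e-05

pH = 4.80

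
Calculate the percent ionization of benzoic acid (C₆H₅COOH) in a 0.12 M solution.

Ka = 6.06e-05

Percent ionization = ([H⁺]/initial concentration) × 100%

Using Ka equilibrium: x² + Ka×x - Ka×C = 0. Solving: [H⁺] = 2.6665e-03. Percent = (2.6665e-03/0.12) × 100

Percent ionization = 2.22%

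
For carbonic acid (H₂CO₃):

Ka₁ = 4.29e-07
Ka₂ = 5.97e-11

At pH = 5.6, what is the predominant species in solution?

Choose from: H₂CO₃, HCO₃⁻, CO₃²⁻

pKa₁ = 6.37, pKa₂ = 10.22. For a polyprotic acid the predominant species crosses at each pKa: below pKa_n the protonated form dominates, above it the deprotonated form does. At pH = 5.6, the predominant species is H₂CO₃.

H₂CO₃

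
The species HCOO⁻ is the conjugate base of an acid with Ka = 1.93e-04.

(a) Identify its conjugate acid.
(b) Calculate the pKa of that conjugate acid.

(a) The conjugate acid is formed by adding one H⁺ to HCOO⁻, giving HCOOH. (b) pKa = -log(Ka) = -log(1.93e-04) = 3.71.

Conjugate acid: HCOOH; pK_a = 3.71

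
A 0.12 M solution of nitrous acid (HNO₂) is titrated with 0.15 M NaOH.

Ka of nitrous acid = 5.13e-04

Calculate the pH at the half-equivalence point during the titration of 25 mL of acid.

At half-equivalence [HA] = [A⁻], so Henderson-Hasselbalch gives pH = pKa = -log(5.13e-04) = 3.29.

pH = pKa = 3.29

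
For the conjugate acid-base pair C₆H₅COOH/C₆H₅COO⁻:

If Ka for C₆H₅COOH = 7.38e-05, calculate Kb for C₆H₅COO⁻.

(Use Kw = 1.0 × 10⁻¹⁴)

For a conjugate pair Ka × Kb = Kw, so Kb = Kw/Ka = 1.0 × 10⁻¹⁴ / 7.38e-05 = 1.36e-10.

K_b = 1.36e-10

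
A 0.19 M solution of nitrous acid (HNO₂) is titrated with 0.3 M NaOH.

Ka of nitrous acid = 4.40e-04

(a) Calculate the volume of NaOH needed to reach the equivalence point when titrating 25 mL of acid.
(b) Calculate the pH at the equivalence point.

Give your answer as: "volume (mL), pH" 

moles acid = 0.19 × 25/1000 = 0.00475 mol; V_base = moles/0.3 × 1000 = 15.8 mL. At equivalence only the conjugate base is present: [A⁻] = 0.00475/0.041 = 1.1633e-01 M. Kb = Kw/Ka = 2.27e-11; [OH⁻] = √(Kb × [A⁻]) = 1.6260e-06; pOH = 5.79; pH = 14 - pOH = 8.21.

V = 15.8 mL, pH = 8.21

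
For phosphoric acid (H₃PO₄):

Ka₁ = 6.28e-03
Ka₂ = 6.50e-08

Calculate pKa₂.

pKa₂ = -log(Ka₂) = -log(6.50e-08) = 7.19.

pK_{a2} = 7.19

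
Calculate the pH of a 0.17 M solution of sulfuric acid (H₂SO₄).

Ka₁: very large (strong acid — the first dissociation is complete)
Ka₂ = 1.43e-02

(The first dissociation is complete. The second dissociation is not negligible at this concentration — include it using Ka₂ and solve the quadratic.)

First dissociation is complete: [H⁺]₀ = [HSO₄⁻]₀ = C = 0.17 M. Second dissociation HSO₄⁻ ⇌ H⁺ + SO₄²⁻: let x = [SO₄²⁻]. Ka₂ = (C + x)·x / (C − x) = 1.43e-02 → x² + (C + Ka₂)·x − Ka₂·C = 0 → x² + 0.18430·x − 2.431e-03 = 0. x = (−0.18430 + √(0.18430² + 4 × 2.431e-03)) / 2 = 1.2361e-02 M. [H⁺] = C + x = 0.17 + 1.2361e-02 = 1.8236e-01 M. pH = -log(1.8236e-01) = 0.74.

pH = 0.74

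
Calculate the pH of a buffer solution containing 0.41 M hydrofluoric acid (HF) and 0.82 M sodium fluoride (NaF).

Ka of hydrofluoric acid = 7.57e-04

pKa = -log(7.57e-04) = 3.12. pH = pKa + log([A⁻]/[HA]) = 3.12 + log(0.82/0.41)

pH = 3.42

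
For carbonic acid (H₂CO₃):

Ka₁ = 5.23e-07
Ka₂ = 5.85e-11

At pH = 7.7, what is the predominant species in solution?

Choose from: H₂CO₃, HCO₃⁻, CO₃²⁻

pKa₁ = 6.28, pKa₂ = 10.23. For a polyprotic acid the predominant species crosses at each pKa: below pKa_n the protonated form dominates, above it the deprotonated form does. At pH = 7.7, the predominant species is HCO₃⁻.

HCO₃⁻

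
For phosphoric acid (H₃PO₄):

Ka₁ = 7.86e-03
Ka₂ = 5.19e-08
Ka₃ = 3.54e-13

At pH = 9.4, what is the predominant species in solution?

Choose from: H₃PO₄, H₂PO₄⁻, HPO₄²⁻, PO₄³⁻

pKa₁ = 2.10, pKa₂ = 7.28, pKa₃ = 12.45. For a polyprotic acid the predominant species crosses at each pKa: below pKa_n the protonated form dominates, above it the deprotonated form does. At pH = 9.4, the predominant species is HPO₄²⁻.

HPO₄²⁻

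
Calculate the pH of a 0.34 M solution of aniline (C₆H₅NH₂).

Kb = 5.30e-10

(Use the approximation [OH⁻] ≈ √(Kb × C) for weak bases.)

[OH⁻] = √(Kb × C) = √(5.30e-10 × 0.34) = 1.3424e-05. pOH = 4.87, pH = 14 - pOH

pH = 9.13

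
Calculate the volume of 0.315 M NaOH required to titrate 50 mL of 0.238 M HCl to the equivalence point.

At equivalence: moles acid = moles base. moles HCl = 0.238 × 50/1000 = 0.0119 mol. V_base = moles / 0.315 × 1000 = 37.8 mL.

V_{base} = 37.8 mL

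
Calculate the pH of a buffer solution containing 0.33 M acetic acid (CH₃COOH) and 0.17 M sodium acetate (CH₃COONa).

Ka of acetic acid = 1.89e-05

pKa = -log(1.89e-05) = 4.72. pH = pKa + log([A⁻]/[HA]) = 4.72 + log(0.17/0.33)

pH = 4.44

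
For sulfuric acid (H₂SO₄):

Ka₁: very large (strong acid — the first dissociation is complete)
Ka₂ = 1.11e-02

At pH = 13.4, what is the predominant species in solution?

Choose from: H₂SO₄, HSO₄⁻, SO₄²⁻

The first dissociation is complete, so H₂SO₄ itself is never the predominant species in water; pKa₂ = -log(1.11e-02) = 1.95. For a polyprotic acid the predominant species crosses at each pKa: below pKa_n the protonated form dominates, above it the deprotonated form does. At pH = 13.4, the predominant species is SO₄²⁻.

SO₄²⁻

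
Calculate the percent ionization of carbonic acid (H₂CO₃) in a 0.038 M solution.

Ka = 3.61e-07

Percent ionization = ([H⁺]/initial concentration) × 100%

Using Ka equilibrium: x² + Ka×x - Ka×C = 0. Solving: [H⁺] = 1.1694e-04. Percent = (1.1694e-04/0.038) × 100

Percent ionization = 0.308%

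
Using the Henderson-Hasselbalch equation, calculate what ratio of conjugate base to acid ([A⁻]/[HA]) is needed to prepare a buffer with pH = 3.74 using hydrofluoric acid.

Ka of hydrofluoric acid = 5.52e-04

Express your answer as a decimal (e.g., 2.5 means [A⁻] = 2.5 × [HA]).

pKa = -log(5.52e-04) = 3.2581. pH = pKa + log([A⁻]/[HA]), so log([A⁻]/[HA]) = pH − pKa = 3.74 − 3.2581 = 0.4819. [A⁻]/[HA] = 10^(0.4819) = 3.03

[A⁻]/[HA] = 3.03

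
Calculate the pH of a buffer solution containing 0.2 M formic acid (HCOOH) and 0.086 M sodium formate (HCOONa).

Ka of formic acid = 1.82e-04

pKa = -log(1.82e-04) = 3.74. pH = pKa + log([A⁻]/[HA]) = 3.74 + log(0.086/0.2)

pH = 3.37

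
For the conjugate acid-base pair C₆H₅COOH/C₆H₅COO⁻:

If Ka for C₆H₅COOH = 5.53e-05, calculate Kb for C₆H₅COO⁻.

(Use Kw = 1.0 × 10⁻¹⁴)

For a conjugate pair Ka × Kb = Kw, so Kb = Kw/Ka = 1.0 × 10⁻¹⁴ / 5.53e-05 = 1.81e-10.

K_b = 1.81e-10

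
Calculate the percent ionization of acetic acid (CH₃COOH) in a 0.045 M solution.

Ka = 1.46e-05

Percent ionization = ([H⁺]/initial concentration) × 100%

Using Ka equilibrium: x² + Ka×x - Ka×C = 0. Solving: [H⁺] = 8.0329e-04. Percent = (8.0329e-04/0.045) × 100

Percent ionization = 1.79%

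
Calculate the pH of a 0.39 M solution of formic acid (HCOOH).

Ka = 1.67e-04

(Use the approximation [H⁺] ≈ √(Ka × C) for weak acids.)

[H⁺] = √(Ka × C) = √(1.67e-04 × 0.39) = 8.0703e-03. pH = -log(8.0703e-03)

pH = 2.09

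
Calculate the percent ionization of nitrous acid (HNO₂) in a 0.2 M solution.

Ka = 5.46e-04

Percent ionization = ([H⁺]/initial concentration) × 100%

Using Ka equilibrium: x² + Ka×x - Ka×C = 0. Solving: [H⁺] = 1.0180e-02. Percent = (1.0180e-02/0.2) × 100

Percent ionization = 5.09%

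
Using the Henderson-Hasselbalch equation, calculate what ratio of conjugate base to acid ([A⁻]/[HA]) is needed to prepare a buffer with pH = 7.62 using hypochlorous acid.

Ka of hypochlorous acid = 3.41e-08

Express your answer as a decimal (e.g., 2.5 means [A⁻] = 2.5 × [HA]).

pKa = -log(3.41e-08) = 7.4672. pH = pKa + log([A⁻]/[HA]), so log([A⁻]/[HA]) = pH − pKa = 7.62 − 7.4672 = 0.1528. [A⁻]/[HA] = 10^(0.1528) = 1.42

[A⁻]/[HA] = 1.42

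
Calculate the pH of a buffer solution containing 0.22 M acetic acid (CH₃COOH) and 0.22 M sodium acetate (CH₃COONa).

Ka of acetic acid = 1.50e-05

pKa = -log(1.50e-05) = 4.82. pH = pKa + log([A⁻]/[HA]) = 4.82 + log(0.22/0.22)

pH = 4.82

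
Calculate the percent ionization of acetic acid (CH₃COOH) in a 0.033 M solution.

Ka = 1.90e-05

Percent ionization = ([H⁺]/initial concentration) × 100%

Using Ka equilibrium: x² + Ka×x - Ka×C = 0. Solving: [H⁺] = 7.8239e-04. Percent = (7.8239e-04/0.033) × 100

Percent ionization = 2.37%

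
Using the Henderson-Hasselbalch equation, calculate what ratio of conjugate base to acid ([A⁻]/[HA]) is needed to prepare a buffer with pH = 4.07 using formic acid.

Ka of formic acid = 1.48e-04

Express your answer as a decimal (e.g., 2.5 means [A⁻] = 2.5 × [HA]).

pKa = -log(1.48e-04) = 3.8297. pH = pKa + log([A⁻]/[HA]), so log([A⁻]/[HA]) = pH − pKa = 4.07 − 3.8297 = 0.2403. [A⁻]/[HA] = 10^(0.2403) = 1.74

[A⁻]/[HA] = 1.74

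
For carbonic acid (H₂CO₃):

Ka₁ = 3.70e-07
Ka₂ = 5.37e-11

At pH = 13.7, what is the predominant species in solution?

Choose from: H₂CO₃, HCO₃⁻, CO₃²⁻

pKa₁ = 6.43, pKa₂ = 10.27. For a polyprotic acid the predominant species crosses at each pKa: below pKa_n the protonated form dominates, above it the deprotonated form does. At pH = 13.7, the predominant species is CO₃²⁻.

CO₃²⁻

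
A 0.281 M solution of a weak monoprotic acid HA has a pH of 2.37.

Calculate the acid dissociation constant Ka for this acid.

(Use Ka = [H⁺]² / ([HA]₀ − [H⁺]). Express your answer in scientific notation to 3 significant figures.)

[H⁺] = 10^(−pH) = 10^(−2.37) = 4.266e-03 M. For HA ⇌ H⁺ + A⁻, Ka = [H⁺][A⁻]/[HA] = [H⁺]² / ([HA]₀ − [H⁺]) = (4.266e-03)² / (0.281 − 4.266e-03) = 6.58e-05.

K_a = 6.58e-05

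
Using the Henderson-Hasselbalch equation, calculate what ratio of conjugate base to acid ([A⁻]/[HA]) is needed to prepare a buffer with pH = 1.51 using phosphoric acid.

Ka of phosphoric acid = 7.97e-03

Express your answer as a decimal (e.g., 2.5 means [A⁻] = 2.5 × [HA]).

pKa = -log(7.97e-03) = 2.0985. pH = pKa + log([A⁻]/[HA]), so log([A⁻]/[HA]) = pH − pKa = 1.51 − 2.0985 = -0.5885. [A⁻]/[HA] = 10^(-0.5885) = 0.258

[A⁻]/[HA] = 0.258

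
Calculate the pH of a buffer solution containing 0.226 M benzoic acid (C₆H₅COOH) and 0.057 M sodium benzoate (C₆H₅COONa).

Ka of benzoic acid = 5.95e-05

pKa = -log(5.95e-05) = 4.23. pH = pKa + log([A⁻]/[HA]) = 4.23 + log(0.057/0.226)

pH = 3.63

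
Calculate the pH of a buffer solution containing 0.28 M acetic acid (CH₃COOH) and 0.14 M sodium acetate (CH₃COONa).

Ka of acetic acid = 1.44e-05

pKa = -log(1.44e-05) = 4.84. pH = pKa + log([A⁻]/[HA]) = 4.84 + log(0.14/0.28)

pH = 4.54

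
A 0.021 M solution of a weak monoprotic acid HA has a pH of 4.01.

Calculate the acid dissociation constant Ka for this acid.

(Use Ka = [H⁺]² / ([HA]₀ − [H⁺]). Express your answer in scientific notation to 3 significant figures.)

[H⁺] = 10^(−pH) = 10^(−4.01) = 9.772e-05 M. For HA ⇌ H⁺ + A⁻, Ka = [H⁺][A⁻]/[HA] = [H⁺]² / ([HA]₀ − [H⁺]) = (9.772e-05)² / (0.021 − 9.772e-05) = 4.57e-07.

K_a = 4.57e-07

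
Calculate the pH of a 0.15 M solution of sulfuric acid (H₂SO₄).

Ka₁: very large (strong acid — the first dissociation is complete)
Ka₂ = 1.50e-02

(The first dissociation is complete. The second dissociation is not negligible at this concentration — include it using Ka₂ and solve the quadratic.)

First dissociation is complete: [H⁺]₀ = [HSO₄⁻]₀ = C = 0.15 M. Second dissociation HSO₄⁻ ⇌ H⁺ + SO₄²⁻: let x = [SO₄²⁻]. Ka₂ = (C + x)·x / (C − x) = 1.50e-02 → x² + (C + Ka₂)·x − Ka₂·C = 0 → x² + 0.16500·x − 2.250e-03 = 0. x = (−0.16500 + √(0.16500² + 4 × 2.250e-03)) / 2 = 1.2664e-02 M. [H⁺] = C + x = 0.15 + 1.2664e-02 = 1.6266e-01 M. pH = -log(1.6266e-01) = 0.79.

pH = 0.79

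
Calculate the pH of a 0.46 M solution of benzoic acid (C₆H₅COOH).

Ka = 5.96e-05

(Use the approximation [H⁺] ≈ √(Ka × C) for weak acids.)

[H⁺] = √(Ka × C) = √(5.96e-05 × 0.46) = 5.2360e-03. pH = -log(5.2360e-03)

pH = 2.28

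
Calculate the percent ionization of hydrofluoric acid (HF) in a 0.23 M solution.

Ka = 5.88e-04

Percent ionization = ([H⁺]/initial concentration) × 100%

Using Ka equilibrium: x² + Ka×x - Ka×C = 0. Solving: [H⁺] = 1.1339e-02. Percent = (1.1339e-02/0.23) × 100

Percent ionization = 4.93%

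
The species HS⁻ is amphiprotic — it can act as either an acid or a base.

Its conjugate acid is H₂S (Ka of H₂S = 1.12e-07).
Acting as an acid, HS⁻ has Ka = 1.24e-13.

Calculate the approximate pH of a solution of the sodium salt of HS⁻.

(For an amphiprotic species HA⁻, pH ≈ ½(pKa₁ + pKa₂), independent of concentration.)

pKa₁ = -log(1.12e-07) = 6.95; pKa₂ = -log(1.24e-13) = 12.91. For an amphiprotic species, pH ≈ ½(pKa₁ + pKa₂) = ½(6.95 + 12.91) = 9.93.

pH = 9.93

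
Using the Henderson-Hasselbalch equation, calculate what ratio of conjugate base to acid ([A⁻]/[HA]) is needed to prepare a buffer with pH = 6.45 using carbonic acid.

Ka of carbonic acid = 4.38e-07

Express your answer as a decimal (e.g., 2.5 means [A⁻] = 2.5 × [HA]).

pKa = -log(4.38e-07) = 6.3585. pH = pKa + log([A⁻]/[HA]), so log([A⁻]/[HA]) = pH − pKa = 6.45 − 6.3585 = 0.0915. [A⁻]/[HA] = 10^(0.0915) = 1.23

[A⁻]/[HA] = 1.23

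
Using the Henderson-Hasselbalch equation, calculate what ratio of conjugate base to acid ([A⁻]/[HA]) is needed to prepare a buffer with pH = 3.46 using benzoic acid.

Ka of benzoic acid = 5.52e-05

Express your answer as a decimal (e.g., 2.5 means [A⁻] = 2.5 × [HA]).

pKa = -log(5.52e-05) = 4.2581. pH = pKa + log([A⁻]/[HA]), so log([A⁻]/[HA]) = pH − pKa = 3.46 − 4.2581 = -0.7981. [A⁻]/[HA] = 10^(-0.7981) = 0.159

[A⁻]/[HA] = 0.159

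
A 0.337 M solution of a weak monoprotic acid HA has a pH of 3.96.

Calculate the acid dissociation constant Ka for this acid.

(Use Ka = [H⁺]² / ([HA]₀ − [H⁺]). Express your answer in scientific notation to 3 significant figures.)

[H⁺] = 10^(−pH) = 10^(−3.96) = 1.096e-04 M. For HA ⇌ H⁺ + A⁻, Ka = [H⁺][A⁻]/[HA] = [H⁺]² / ([HA]₀ − [H⁺]) = (1.096e-04)² / (0.337 − 1.096e-04) = 3.57e-08.

K_a = 3.57e-08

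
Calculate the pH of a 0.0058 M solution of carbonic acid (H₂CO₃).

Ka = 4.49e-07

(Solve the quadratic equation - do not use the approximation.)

x² + Ka×x - Ka×C = 0. Using quadratic formula: [H⁺] = 5.0807e-05

pH = 4.29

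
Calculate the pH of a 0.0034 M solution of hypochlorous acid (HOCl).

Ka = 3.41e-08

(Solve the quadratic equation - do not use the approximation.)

x² + Ka×x - Ka×C = 0. Using quadratic formula: [H⁺] = 1.0751e-05

pH = 4.97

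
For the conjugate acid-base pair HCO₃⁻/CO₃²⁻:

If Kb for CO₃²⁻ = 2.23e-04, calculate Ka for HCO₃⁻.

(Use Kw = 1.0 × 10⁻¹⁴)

For a conjugate pair Ka × Kb = Kw, so Ka = Kw/Kb = 1.0 × 10⁻¹⁴ / 2.23e-04 = 4.48e-11.

K_a = 4.48e-11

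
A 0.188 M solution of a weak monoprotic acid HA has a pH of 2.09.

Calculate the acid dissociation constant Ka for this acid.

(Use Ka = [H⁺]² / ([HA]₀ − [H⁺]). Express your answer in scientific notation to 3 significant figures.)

[H⁺] = 10^(−pH) = 10^(−2.09) = 8.128e-03 M. For HA ⇌ H⁺ + A⁻, Ka = [H⁺][A⁻]/[HA] = [H⁺]² / ([HA]₀ − [H⁺]) = (8.128e-03)² / (0.188 − 8.128e-03) = 3.67e-04.

K_a = 3.67e-04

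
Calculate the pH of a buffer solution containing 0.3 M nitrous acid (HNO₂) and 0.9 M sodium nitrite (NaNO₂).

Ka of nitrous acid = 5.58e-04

pKa = -log(5.58e-04) = 3.25. pH = pKa + log([A⁻]/[HA]) = 3.25 + log(0.9/0.3)

pH = 3.73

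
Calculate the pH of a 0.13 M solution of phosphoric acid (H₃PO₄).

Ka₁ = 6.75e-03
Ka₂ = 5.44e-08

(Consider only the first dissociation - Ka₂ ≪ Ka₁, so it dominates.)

First dissociation dominates. From Ka₁ = [H⁺][HA⁻]/[H₂A], x² + Ka₁·x − Ka₁·C = 0 with C = 0.13 M and Ka₁ = 6.75e-03. Solving: [H⁺] = (−Ka₁ + √(Ka₁² + 4·Ka₁·C)) / 2 = 2.6439e-02 M. pH = -log(2.6439e-02) = 1.58.

pH = 1.58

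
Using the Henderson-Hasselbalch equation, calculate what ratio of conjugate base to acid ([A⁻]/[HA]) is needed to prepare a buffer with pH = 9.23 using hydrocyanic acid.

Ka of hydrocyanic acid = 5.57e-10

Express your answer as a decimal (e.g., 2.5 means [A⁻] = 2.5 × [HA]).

pKa = -log(5.57e-10) = 9.2541. pH = pKa + log([A⁻]/[HA]), so log([A⁻]/[HA]) = pH − pKa = 9.23 − 9.2541 = -0.0241. [A⁻]/[HA] = 10^(-0.0241) = 0.946

[A⁻]/[HA] = 0.946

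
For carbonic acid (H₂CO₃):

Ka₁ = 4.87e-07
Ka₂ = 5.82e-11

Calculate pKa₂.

pKa₂ = -log(Ka₂) = -log(5.82e-11) = 10.24.

pK_{a2} = 10.24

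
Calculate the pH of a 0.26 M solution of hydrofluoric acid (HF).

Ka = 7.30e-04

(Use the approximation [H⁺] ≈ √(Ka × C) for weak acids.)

[H⁺] = √(Ka × C) = √(7.30e-04 × 0.26) = 1.3777e-02. pH = -log(1.3777e-02)

pH = 1.86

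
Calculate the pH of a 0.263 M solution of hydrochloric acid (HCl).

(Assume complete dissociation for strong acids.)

[H⁺] = 0.263 M for strong acid. pH = -log[H⁺] = -log(0.263)

pH = 0.58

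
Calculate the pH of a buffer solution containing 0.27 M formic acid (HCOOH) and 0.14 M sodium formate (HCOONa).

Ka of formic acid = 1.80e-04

pKa = -log(1.80e-04) = 3.74. pH = pKa + log([A⁻]/[HA]) = 3.74 + log(0.14/0.27)

pH = 3.46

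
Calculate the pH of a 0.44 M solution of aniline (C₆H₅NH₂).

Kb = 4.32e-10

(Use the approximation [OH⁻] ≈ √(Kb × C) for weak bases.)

[OH⁻] = √(Kb × C) = √(4.32e-10 × 0.44) = 1.3787e-05. pOH = 4.86, pH = 14 - pOH

pH = 9.14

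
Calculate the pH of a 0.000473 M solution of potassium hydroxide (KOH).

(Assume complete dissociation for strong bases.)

[OH⁻] = 0.000473 M for strong base. pOH = -log[OH⁻] = 3.33, pH = 14 - pOH

pH = 10.67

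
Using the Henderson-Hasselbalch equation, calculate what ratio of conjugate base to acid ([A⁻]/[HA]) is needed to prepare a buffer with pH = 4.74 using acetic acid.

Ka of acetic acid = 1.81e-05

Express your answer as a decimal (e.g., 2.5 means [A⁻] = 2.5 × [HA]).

pKa = -log(1.81e-05) = 4.7423. pH = pKa + log([A⁻]/[HA]), so log([A⁻]/[HA]) = pH − pKa = 4.74 − 4.7423 = -0.0023. [A⁻]/[HA] = 10^(-0.0023) = 0.995

[A⁻]/[HA] = 0.995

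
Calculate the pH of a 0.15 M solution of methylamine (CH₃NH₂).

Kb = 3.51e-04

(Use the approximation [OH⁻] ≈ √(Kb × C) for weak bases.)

[OH⁻] = √(Kb × C) = √(3.51e-04 × 0.15) = 7.2560e-03. pOH = 2.14, pH = 14 - pOH

pH = 11.86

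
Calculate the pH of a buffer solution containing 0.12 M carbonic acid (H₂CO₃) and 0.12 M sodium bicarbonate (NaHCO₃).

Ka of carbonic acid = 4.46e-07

pKa = -log(4.46e-07) = 6.35. pH = pKa + log([A⁻]/[HA]) = 6.35 + log(0.12/0.12)

pH = 6.35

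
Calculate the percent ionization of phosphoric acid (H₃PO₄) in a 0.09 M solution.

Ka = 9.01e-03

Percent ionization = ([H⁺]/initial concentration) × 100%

Using Ka equilibrium: x² + Ka×x - Ka×C = 0. Solving: [H⁺] = 2.4325e-02. Percent = (2.4325e-02/0.09) × 100

Percent ionization = 27%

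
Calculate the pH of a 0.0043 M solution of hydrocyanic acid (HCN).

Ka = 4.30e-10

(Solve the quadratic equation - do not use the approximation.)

x² + Ka×x - Ka×C = 0. Using quadratic formula: [H⁺] = 1.3596e-06

pH = 5.87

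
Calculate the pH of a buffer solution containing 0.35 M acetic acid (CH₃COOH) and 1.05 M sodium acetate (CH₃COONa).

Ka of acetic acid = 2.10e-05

pKa = -log(2.10e-05) = 4.68. pH = pKa + log([A⁻]/[HA]) = 4.68 + log(1.05/0.35)

pH = 5.15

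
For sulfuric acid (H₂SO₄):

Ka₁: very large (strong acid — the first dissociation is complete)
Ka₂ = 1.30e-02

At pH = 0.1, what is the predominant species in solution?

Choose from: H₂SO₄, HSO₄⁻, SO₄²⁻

The first dissociation is complete, so H₂SO₄ itself is never the predominant species in water; pKa₂ = -log(1.30e-02) = 1.89. For a polyprotic acid the predominant species crosses at each pKa: below pKa_n the protonated form dominates, above it the deprotonated form does. At pH = 0.1, the predominant species is HSO₄⁻.

HSO₄⁻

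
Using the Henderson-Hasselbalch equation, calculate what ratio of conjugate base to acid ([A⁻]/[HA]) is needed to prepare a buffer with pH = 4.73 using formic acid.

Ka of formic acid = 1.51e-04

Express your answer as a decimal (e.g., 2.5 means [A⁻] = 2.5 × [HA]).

pKa = -log(1.51e-04) = 3.8210. pH = pKa + log([A⁻]/[HA]), so log([A⁻]/[HA]) = pH − pKa = 4.73 − 3.8210 = 0.9090. [A⁻]/[HA] = 10^(0.9090) = 8.11

[A⁻]/[HA] = 8.11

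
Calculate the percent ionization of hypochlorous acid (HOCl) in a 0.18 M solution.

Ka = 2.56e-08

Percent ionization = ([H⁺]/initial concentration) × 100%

Using Ka equilibrium: x² + Ka×x - Ka×C = 0. Solving: [H⁺] = 6.7869e-05. Percent = (6.7869e-05/0.18) × 100

Percent ionization = 0.0377%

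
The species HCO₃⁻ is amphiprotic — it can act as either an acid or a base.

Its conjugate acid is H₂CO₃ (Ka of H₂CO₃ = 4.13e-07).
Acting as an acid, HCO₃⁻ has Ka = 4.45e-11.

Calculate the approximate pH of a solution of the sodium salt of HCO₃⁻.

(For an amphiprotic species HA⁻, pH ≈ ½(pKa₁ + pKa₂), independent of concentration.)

pKa₁ = -log(4.13e-07) = 6.38; pKa₂ = -log(4.45e-11) = 10.35. For an amphiprotic species, pH ≈ ½(pKa₁ + pKa₂) = ½(6.38 + 10.35) = 8.37.

pH = 8.37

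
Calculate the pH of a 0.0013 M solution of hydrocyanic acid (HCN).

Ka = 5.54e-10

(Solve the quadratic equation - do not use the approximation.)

x² + Ka×x - Ka×C = 0. Using quadratic formula: [H⁺] = 8.4837e-07

pH = 6.07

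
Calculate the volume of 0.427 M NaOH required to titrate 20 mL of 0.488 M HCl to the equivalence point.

At equivalence: moles acid = moles base. moles HCl = 0.488 × 20/1000 = 0.00976 mol. V_base = moles / 0.427 × 1000 = 22.9 mL.

V_{base} = 22.9 mL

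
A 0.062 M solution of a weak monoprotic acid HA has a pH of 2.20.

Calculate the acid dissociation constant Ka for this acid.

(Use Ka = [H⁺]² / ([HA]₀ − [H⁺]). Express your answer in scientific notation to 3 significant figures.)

[H⁺] = 10^(−pH) = 10^(−2.20) = 6.310e-03 M. For HA ⇌ H⁺ + A⁻, Ka = [H⁺][A⁻]/[HA] = [H⁺]² / ([HA]₀ − [H⁺]) = (6.310e-03)² / (0.062 − 6.310e-03) = 7.15e-04.

K_a = 7.15e-04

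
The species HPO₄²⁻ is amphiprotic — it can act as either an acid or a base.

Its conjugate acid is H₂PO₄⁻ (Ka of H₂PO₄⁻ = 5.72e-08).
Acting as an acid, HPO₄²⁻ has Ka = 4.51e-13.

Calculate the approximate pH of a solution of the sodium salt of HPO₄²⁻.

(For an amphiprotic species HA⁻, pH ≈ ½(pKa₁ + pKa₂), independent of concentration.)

pKa₁ = -log(5.72e-08) = 7.24; pKa₂ = -log(4.51e-13) = 12.35. For an amphiprotic species, pH ≈ ½(pKa₁ + pKa₂) = ½(7.24 + 12.35) = 9.79.

pH = 9.79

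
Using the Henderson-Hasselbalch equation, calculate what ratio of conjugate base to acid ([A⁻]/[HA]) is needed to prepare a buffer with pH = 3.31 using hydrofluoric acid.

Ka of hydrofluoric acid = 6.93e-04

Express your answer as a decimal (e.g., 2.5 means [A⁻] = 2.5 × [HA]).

pKa = -log(6.93e-04) = 3.1593. pH = pKa + log([A⁻]/[HA]), so log([A⁻]/[HA]) = pH − pKa = 3.31 − 3.1593 = 0.1507. [A⁻]/[HA] = 10^(0.1507) = 1.41

[A⁻]/[HA] = 1.41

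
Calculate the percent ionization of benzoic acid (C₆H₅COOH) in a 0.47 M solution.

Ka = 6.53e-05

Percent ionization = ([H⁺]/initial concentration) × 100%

Using Ka equilibrium: x² + Ka×x - Ka×C = 0. Solving: [H⁺] = 5.5074e-03. Percent = (5.5074e-03/0.47) × 100

Percent ionization = 1.17%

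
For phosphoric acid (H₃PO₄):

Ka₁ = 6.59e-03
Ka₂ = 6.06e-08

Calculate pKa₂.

pKa₂ = -log(Ka₂) = -log(6.06e-08) = 7.22.

pK_{a2} = 7.22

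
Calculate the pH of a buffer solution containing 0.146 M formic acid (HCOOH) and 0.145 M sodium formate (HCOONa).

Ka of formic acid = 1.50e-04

pKa = -log(1.50e-04) = 3.82. pH = pKa + log([A⁻]/[HA]) = 3.82 + log(0.145/0.146)

pH = 3.82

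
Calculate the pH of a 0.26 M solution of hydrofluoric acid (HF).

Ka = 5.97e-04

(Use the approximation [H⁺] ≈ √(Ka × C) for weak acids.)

[H⁺] = √(Ka × C) = √(5.97e-04 × 0.26) = 1.2459e-02. pH = -log(1.2459e-02)

pH = 1.90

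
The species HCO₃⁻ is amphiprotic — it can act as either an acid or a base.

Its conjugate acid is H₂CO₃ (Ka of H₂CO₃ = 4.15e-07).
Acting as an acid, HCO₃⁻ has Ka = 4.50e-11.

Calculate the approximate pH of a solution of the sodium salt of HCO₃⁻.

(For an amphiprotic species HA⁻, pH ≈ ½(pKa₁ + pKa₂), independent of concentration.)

pKa₁ = -log(4.15e-07) = 6.38; pKa₂ = -log(4.50e-11) = 10.35. For an amphiprotic species, pH ≈ ½(pKa₁ + pKa₂) = ½(6.38 + 10.35) = 8.36.

pH = 8.36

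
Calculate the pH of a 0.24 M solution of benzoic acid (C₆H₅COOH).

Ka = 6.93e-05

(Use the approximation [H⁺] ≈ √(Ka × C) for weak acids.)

[H⁺] = √(Ka × C) = √(6.93e-05 × 0.24) = 4.0782e-03. pH = -log(4.0782e-03)

pH = 2.39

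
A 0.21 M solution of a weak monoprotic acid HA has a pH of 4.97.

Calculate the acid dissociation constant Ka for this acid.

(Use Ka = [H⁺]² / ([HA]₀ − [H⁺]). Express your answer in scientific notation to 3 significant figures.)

[H⁺] = 10^(−pH) = 10^(−4.97) = 1.072e-05 M. For HA ⇌ H⁺ + A⁻, Ka = [H⁺][A⁻]/[HA] = [H⁺]² / ([HA]₀ − [H⁺]) = (1.072e-05)² / (0.21 − 1.072e-05) = 5.47e-10.

K_a = 5.47e-10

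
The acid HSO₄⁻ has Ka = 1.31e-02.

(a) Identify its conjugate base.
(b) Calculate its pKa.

(a) The conjugate base is formed by removing one H⁺ from HSO₄⁻, giving SO₄²⁻. (b) pKa = -log(Ka) = -log(1.31e-02) = 1.88.

Conjugate base: SO₄²⁻; pK_a = 1.88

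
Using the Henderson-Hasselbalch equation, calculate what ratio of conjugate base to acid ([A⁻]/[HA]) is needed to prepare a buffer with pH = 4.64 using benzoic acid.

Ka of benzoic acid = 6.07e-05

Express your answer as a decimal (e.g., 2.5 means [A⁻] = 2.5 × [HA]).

pKa = -log(6.07e-05) = 4.2168. pH = pKa + log([A⁻]/[HA]), so log([A⁻]/[HA]) = pH − pKa = 4.64 − 4.2168 = 0.4232. [A⁻]/[HA] = 10^(0.4232) = 2.65

[A⁻]/[HA] = 2.65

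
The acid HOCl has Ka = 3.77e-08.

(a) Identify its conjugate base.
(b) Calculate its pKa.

(a) The conjugate base is formed by removing one H⁺ from HOCl, giving OCl⁻. (b) pKa = -log(Ka) = -log(3.77e-08) = 7.42.

Conjugate base: OCl⁻; pK_a = 7.42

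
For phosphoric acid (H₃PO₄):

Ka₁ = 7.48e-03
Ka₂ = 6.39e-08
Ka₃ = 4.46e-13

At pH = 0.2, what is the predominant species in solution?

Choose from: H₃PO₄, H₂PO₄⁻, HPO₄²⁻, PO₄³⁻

pKa₁ = 2.13, pKa₂ = 7.19, pKa₃ = 12.35. For a polyprotic acid the predominant species crosses at each pKa: below pKa_n the protonated form dominates, above it the deprotonated form does. At pH = 0.2, the predominant species is H₃PO₄.

H₃PO₄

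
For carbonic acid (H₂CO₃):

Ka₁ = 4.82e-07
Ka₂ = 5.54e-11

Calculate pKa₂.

pKa₂ = -log(Ka₂) = -log(5.54e-11) = 10.26.

pK_{a2} = 10.26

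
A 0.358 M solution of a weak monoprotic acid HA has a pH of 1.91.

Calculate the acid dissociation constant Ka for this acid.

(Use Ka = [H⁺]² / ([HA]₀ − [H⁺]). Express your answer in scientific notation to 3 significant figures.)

[H⁺] = 10^(−pH) = 10^(−1.91) = 1.230e-02 M. For HA ⇌ H⁺ + A⁻, Ka = [H⁺][A⁻]/[HA] = [H⁺]² / ([HA]₀ − [H⁺]) = (1.230e-02)² / (0.358 − 1.230e-02) = 4.38e-04.

K_a = 4.38e-04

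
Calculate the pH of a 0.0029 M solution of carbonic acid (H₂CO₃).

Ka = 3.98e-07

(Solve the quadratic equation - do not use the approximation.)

x² + Ka×x - Ka×C = 0. Using quadratic formula: [H⁺] = 3.3775e-05

pH = 4.47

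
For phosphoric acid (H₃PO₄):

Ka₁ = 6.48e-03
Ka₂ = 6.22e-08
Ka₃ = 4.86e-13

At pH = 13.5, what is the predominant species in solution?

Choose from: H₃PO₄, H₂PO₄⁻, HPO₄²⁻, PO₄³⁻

pKa₁ = 2.19, pKa₂ = 7.21, pKa₃ = 12.31. For a polyprotic acid the predominant species crosses at each pKa: below pKa_n the protonated form dominates, above it the deprotonated form does. At pH = 13.5, the predominant species is PO₄³⁻.

PO₄³⁻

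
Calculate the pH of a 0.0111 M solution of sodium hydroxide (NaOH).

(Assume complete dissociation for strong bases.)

[OH⁻] = 0.0111 M for strong base. pOH = -log[OH⁻] = 1.95, pH = 14 - pOH

pH = 12.05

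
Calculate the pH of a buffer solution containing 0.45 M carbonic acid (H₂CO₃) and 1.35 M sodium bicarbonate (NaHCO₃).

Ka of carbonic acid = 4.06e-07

pKa = -log(4.06e-07) = 6.39. pH = pKa + log([A⁻]/[HA]) = 6.39 + log(1.35/0.45)

pH = 6.87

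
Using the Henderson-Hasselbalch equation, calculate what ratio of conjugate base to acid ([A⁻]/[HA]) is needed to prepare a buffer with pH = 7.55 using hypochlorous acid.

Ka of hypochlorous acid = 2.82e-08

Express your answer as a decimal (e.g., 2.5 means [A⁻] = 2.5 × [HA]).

pKa = -log(2.82e-08) = 7.5498. pH = pKa + log([A⁻]/[HA]), so log([A⁻]/[HA]) = pH − pKa = 7.55 − 7.5498 = 0.0002. [A⁻]/[HA] = 10^(0.0002) = 1.00

[A⁻]/[HA] = 1.00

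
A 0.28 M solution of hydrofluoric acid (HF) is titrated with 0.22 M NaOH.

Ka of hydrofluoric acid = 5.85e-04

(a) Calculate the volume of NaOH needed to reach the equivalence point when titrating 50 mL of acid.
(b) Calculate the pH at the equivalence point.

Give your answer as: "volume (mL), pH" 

moles acid = 0.28 × 50/1000 = 0.014 mol; V_base = moles/0.22 × 1000 = 63.6 mL. At equivalence only the conjugate base is present: [A⁻] = 0.014/0.114 = 1.2320e-01 M. Kb = Kw/Ka = 1.71e-11; [OH⁻] = √(Kb × [A⁻]) = 1.4512e-06; pOH = 5.84; pH = 14 - pOH = 8.16.

V = 63.6 mL, pH = 8.16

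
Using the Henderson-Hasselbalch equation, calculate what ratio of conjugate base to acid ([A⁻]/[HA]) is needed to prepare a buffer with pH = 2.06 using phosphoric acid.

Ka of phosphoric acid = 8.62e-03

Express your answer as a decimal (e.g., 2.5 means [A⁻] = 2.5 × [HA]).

pKa = -log(8.62e-03) = 2.0645. pH = pKa + log([A⁻]/[HA]), so log([A⁻]/[HA]) = pH − pKa = 2.06 − 2.0645 = -0.0045. [A⁻]/[HA] = 10^(-0.0045) = 0.990

[A⁻]/[HA] = 0.990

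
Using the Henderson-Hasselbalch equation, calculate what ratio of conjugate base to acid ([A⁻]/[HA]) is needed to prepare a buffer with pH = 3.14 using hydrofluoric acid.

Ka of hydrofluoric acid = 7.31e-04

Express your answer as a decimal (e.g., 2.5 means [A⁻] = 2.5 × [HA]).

pKa = -log(7.31e-04) = 3.1361. pH = pKa + log([A⁻]/[HA]), so log([A⁻]/[HA]) = pH − pKa = 3.14 − 3.1361 = 0.0039. [A⁻]/[HA] = 10^(0.0039) = 1.01

[A⁻]/[HA] = 1.01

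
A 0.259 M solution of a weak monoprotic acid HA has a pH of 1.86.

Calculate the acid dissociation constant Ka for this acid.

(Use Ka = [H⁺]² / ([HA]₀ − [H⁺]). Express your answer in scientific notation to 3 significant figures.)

[H⁺] = 10^(−pH) = 10^(−1.86) = 1.380e-02 M. For HA ⇌ H⁺ + A⁻, Ka = [H⁺][A⁻]/[HA] = [H⁺]² / ([HA]₀ − [H⁺]) = (1.380e-02)² / (0.259 − 1.380e-02) = 7.77e-04.

K_a = 7.77e-04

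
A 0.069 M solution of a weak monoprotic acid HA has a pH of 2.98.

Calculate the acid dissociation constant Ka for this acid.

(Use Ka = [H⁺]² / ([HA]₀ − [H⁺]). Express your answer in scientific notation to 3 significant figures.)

[H⁺] = 10^(−pH) = 10^(−2.98) = 1.047e-03 M. For HA ⇌ H⁺ + A⁻, Ka = [H⁺][A⁻]/[HA] = [H⁺]² / ([HA]₀ − [H⁺]) = (1.047e-03)² / (0.069 − 1.047e-03) = 1.61e-05.

K_a = 1.61e-05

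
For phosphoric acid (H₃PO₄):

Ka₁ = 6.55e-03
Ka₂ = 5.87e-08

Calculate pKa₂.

pKa₂ = -log(Ka₂) = -log(5.87e-08) = 7.23.

pK_{a2} = 7.23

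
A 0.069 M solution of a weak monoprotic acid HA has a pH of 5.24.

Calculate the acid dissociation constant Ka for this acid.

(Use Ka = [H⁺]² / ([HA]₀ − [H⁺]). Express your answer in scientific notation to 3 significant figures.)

[H⁺] = 10^(−pH) = 10^(−5.24) = 5.754e-06 M. For HA ⇌ H⁺ + A⁻, Ka = [H⁺][A⁻]/[HA] = [H⁺]² / ([HA]₀ − [H⁺]) = (5.754e-06)² / (0.069 − 5.754e-06) = 4.80e-10.

K_a = 4.80e-10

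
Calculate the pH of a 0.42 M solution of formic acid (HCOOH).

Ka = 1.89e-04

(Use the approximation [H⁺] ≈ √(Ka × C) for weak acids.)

[H⁺] = √(Ka × C) = √(1.89e-04 × 0.42) = 8.9095e-03. pH = -log(8.9095e-03)

pH = 2.05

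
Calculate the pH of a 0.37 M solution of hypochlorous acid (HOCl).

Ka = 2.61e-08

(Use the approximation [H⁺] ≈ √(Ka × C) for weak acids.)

[H⁺] = √(Ka × C) = √(2.61e-08 × 0.37) = 9.8270e-05. pH = -log(9.8270e-05)

pH = 4.01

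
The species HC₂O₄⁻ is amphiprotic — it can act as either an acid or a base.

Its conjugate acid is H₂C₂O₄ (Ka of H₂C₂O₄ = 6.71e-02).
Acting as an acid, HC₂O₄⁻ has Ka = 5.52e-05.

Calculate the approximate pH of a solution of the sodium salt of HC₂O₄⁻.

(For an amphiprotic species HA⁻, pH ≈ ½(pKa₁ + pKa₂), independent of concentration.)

pKa₁ = -log(6.71e-02) = 1.17; pKa₂ = -log(5.52e-05) = 4.26. For an amphiprotic species, pH ≈ ½(pKa₁ + pKa₂) = ½(1.17 + 4.26) = 2.72.

pH = 2.72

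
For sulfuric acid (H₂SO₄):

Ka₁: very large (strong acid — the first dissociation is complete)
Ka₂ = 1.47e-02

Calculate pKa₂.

pKa₂ = -log(Ka₂) = -log(1.47e-02) = 1.83.

pK_{a2} = 1.83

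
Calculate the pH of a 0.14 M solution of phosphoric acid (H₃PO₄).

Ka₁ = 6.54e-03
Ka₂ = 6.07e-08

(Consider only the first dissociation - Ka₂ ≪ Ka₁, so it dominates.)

First dissociation dominates. From Ka₁ = [H⁺][HA⁻]/[H₂A], x² + Ka₁·x − Ka₁·C = 0 with C = 0.14 M and Ka₁ = 6.54e-03. Solving: [H⁺] = (−Ka₁ + √(Ka₁² + 4·Ka₁·C)) / 2 = 2.7165e-02 M. pH = -log(2.7165e-02) = 1.57.

pH = 1.57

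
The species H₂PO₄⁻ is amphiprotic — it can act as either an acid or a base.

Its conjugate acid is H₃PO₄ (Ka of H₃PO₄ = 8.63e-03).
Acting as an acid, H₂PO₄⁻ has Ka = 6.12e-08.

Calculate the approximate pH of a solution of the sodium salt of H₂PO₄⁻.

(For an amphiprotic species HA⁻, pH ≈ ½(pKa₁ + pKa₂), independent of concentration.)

pKa₁ = -log(8.63e-03) = 2.06; pKa₂ = -log(6.12e-08) = 7.21. For an amphiprotic species, pH ≈ ½(pKa₁ + pKa₂) = ½(2.06 + 7.21) = 4.64.

pH = 4.64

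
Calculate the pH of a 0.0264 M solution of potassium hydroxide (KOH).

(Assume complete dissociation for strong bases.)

[OH⁻] = 0.0264 M for strong base. pOH = -log[OH⁻] = 1.58, pH = 14 - pOH

pH = 12.42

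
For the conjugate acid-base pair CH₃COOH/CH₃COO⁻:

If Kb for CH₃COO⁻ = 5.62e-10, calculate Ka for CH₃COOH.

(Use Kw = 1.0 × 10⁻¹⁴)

For a conjugate pair Ka × Kb = Kw, so Ka = Kw/Kb = 1.0 × 10⁻¹⁴ / 5.62e-10 = 1.78e-05.

K_a = 1.78e-05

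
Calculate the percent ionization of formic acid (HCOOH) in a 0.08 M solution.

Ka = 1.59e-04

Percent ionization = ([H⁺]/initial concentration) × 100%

Using Ka equilibrium: x² + Ka×x - Ka×C = 0. Solving: [H⁺] = 3.4879e-03. Percent = (3.4879e-03/0.08) × 100

Percent ionization = 4.36%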